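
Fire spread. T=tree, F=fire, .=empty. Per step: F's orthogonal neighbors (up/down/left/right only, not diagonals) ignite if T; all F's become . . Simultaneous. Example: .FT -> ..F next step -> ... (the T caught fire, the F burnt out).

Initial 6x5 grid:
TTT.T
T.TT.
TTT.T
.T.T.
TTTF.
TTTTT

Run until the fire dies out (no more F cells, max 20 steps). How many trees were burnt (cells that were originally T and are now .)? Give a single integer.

Step 1: +3 fires, +1 burnt (F count now 3)
Step 2: +3 fires, +3 burnt (F count now 3)
Step 3: +3 fires, +3 burnt (F count now 3)
Step 4: +2 fires, +3 burnt (F count now 2)
Step 5: +2 fires, +2 burnt (F count now 2)
Step 6: +2 fires, +2 burnt (F count now 2)
Step 7: +3 fires, +2 burnt (F count now 3)
Step 8: +1 fires, +3 burnt (F count now 1)
Step 9: +0 fires, +1 burnt (F count now 0)
Fire out after step 9
Initially T: 21, now '.': 28
Total burnt (originally-T cells now '.'): 19

Answer: 19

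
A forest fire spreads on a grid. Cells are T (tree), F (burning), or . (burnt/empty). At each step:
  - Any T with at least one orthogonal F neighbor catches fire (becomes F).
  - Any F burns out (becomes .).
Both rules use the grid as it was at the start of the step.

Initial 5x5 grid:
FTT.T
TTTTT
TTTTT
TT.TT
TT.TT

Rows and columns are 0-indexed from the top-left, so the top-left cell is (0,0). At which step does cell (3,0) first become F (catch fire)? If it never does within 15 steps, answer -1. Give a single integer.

Step 1: cell (3,0)='T' (+2 fires, +1 burnt)
Step 2: cell (3,0)='T' (+3 fires, +2 burnt)
Step 3: cell (3,0)='F' (+3 fires, +3 burnt)
  -> target ignites at step 3
Step 4: cell (3,0)='.' (+4 fires, +3 burnt)
Step 5: cell (3,0)='.' (+3 fires, +4 burnt)
Step 6: cell (3,0)='.' (+3 fires, +3 burnt)
Step 7: cell (3,0)='.' (+2 fires, +3 burnt)
Step 8: cell (3,0)='.' (+1 fires, +2 burnt)
Step 9: cell (3,0)='.' (+0 fires, +1 burnt)
  fire out at step 9

3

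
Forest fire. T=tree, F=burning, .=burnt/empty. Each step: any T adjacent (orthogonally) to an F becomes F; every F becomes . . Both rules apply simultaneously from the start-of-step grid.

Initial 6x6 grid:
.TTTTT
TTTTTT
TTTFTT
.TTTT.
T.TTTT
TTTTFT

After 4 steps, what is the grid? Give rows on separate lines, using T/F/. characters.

Step 1: 7 trees catch fire, 2 burn out
  .TTTTT
  TTTFTT
  TTF.FT
  .TTFT.
  T.TTFT
  TTTF.F
Step 2: 10 trees catch fire, 7 burn out
  .TTFTT
  TTF.FT
  TF...F
  .TF.F.
  T.TF.F
  TTF...
Step 3: 8 trees catch fire, 10 burn out
  .TF.FT
  TF...F
  F.....
  .F....
  T.F...
  TF....
Step 4: 4 trees catch fire, 8 burn out
  .F...F
  F.....
  ......
  ......
  T.....
  F.....

.F...F
F.....
......
......
T.....
F.....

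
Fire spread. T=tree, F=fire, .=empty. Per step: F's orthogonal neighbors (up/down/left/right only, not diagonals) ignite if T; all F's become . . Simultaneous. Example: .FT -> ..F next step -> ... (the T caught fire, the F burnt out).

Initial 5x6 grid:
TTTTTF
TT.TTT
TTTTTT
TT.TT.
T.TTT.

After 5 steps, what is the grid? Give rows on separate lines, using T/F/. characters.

Step 1: 2 trees catch fire, 1 burn out
  TTTTF.
  TT.TTF
  TTTTTT
  TT.TT.
  T.TTT.
Step 2: 3 trees catch fire, 2 burn out
  TTTF..
  TT.TF.
  TTTTTF
  TT.TT.
  T.TTT.
Step 3: 3 trees catch fire, 3 burn out
  TTF...
  TT.F..
  TTTTF.
  TT.TT.
  T.TTT.
Step 4: 3 trees catch fire, 3 burn out
  TF....
  TT....
  TTTF..
  TT.TF.
  T.TTT.
Step 5: 5 trees catch fire, 3 burn out
  F.....
  TF....
  TTF...
  TT.F..
  T.TTF.

F.....
TF....
TTF...
TT.F..
T.TTF.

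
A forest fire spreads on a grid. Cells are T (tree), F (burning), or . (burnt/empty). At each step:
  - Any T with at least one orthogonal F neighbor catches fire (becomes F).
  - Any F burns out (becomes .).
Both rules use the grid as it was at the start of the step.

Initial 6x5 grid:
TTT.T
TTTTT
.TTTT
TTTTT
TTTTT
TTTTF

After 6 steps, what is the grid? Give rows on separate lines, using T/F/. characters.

Step 1: 2 trees catch fire, 1 burn out
  TTT.T
  TTTTT
  .TTTT
  TTTTT
  TTTTF
  TTTF.
Step 2: 3 trees catch fire, 2 burn out
  TTT.T
  TTTTT
  .TTTT
  TTTTF
  TTTF.
  TTF..
Step 3: 4 trees catch fire, 3 burn out
  TTT.T
  TTTTT
  .TTTF
  TTTF.
  TTF..
  TF...
Step 4: 5 trees catch fire, 4 burn out
  TTT.T
  TTTTF
  .TTF.
  TTF..
  TF...
  F....
Step 5: 5 trees catch fire, 5 burn out
  TTT.F
  TTTF.
  .TF..
  TF...
  F....
  .....
Step 6: 3 trees catch fire, 5 burn out
  TTT..
  TTF..
  .F...
  F....
  .....
  .....

TTT..
TTF..
.F...
F....
.....
.....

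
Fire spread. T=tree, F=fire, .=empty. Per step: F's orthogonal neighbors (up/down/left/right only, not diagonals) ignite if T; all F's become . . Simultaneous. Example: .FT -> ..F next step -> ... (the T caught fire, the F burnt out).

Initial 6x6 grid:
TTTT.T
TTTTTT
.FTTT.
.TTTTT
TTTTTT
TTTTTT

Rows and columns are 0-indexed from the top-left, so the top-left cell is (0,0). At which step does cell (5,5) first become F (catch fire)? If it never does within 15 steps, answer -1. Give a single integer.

Step 1: cell (5,5)='T' (+3 fires, +1 burnt)
Step 2: cell (5,5)='T' (+6 fires, +3 burnt)
Step 3: cell (5,5)='T' (+8 fires, +6 burnt)
Step 4: cell (5,5)='T' (+6 fires, +8 burnt)
Step 5: cell (5,5)='T' (+4 fires, +6 burnt)
Step 6: cell (5,5)='T' (+3 fires, +4 burnt)
Step 7: cell (5,5)='F' (+1 fires, +3 burnt)
  -> target ignites at step 7
Step 8: cell (5,5)='.' (+0 fires, +1 burnt)
  fire out at step 8

7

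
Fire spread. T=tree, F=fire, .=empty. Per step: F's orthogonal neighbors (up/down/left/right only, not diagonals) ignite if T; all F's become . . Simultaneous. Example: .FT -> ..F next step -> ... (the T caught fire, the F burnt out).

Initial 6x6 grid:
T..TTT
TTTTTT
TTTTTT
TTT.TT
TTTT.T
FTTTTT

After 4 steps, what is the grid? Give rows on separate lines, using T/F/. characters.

Step 1: 2 trees catch fire, 1 burn out
  T..TTT
  TTTTTT
  TTTTTT
  TTT.TT
  FTTT.T
  .FTTTT
Step 2: 3 trees catch fire, 2 burn out
  T..TTT
  TTTTTT
  TTTTTT
  FTT.TT
  .FTT.T
  ..FTTT
Step 3: 4 trees catch fire, 3 burn out
  T..TTT
  TTTTTT
  FTTTTT
  .FT.TT
  ..FT.T
  ...FTT
Step 4: 5 trees catch fire, 4 burn out
  T..TTT
  FTTTTT
  .FTTTT
  ..F.TT
  ...F.T
  ....FT

T..TTT
FTTTTT
.FTTTT
..F.TT
...F.T
....FT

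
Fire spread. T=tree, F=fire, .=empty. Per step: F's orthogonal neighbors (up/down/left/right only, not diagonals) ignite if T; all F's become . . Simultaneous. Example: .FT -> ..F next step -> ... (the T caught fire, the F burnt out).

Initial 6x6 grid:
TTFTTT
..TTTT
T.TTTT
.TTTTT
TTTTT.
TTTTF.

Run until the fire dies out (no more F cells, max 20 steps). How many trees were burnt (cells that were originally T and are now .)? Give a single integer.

Step 1: +5 fires, +2 burnt (F count now 5)
Step 2: +7 fires, +5 burnt (F count now 7)
Step 3: +9 fires, +7 burnt (F count now 9)
Step 4: +5 fires, +9 burnt (F count now 5)
Step 5: +1 fires, +5 burnt (F count now 1)
Step 6: +0 fires, +1 burnt (F count now 0)
Fire out after step 6
Initially T: 28, now '.': 35
Total burnt (originally-T cells now '.'): 27

Answer: 27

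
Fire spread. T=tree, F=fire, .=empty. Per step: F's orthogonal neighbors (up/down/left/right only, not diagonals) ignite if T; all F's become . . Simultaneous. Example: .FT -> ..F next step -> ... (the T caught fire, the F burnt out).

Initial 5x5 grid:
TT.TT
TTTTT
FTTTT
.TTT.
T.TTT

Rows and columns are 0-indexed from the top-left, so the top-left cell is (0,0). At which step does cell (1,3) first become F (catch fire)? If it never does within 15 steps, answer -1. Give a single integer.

Step 1: cell (1,3)='T' (+2 fires, +1 burnt)
Step 2: cell (1,3)='T' (+4 fires, +2 burnt)
Step 3: cell (1,3)='T' (+4 fires, +4 burnt)
Step 4: cell (1,3)='F' (+4 fires, +4 burnt)
  -> target ignites at step 4
Step 5: cell (1,3)='.' (+3 fires, +4 burnt)
Step 6: cell (1,3)='.' (+2 fires, +3 burnt)
Step 7: cell (1,3)='.' (+0 fires, +2 burnt)
  fire out at step 7

4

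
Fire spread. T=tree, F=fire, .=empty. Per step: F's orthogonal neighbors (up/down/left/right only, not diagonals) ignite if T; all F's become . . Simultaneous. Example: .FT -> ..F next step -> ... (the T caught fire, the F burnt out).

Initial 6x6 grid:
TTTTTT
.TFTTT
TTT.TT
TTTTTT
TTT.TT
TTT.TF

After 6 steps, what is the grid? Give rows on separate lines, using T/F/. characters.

Step 1: 6 trees catch fire, 2 burn out
  TTFTTT
  .F.FTT
  TTF.TT
  TTTTTT
  TTT.TF
  TTT.F.
Step 2: 7 trees catch fire, 6 burn out
  TF.FTT
  ....FT
  TF..TT
  TTFTTF
  TTT.F.
  TTT...
Step 3: 10 trees catch fire, 7 burn out
  F...FT
  .....F
  F...FF
  TF.FF.
  TTF...
  TTT...
Step 4: 4 trees catch fire, 10 burn out
  .....F
  ......
  ......
  F.....
  TF....
  TTF...
Step 5: 2 trees catch fire, 4 burn out
  ......
  ......
  ......
  ......
  F.....
  TF....
Step 6: 1 trees catch fire, 2 burn out
  ......
  ......
  ......
  ......
  ......
  F.....

......
......
......
......
......
F.....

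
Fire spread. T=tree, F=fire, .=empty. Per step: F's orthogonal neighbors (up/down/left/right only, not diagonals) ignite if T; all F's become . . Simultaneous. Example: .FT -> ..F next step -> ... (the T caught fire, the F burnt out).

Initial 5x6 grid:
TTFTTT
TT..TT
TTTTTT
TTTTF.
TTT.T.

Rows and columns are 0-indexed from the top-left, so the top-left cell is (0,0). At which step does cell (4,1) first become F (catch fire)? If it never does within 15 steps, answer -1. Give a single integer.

Step 1: cell (4,1)='T' (+5 fires, +2 burnt)
Step 2: cell (4,1)='T' (+7 fires, +5 burnt)
Step 3: cell (4,1)='T' (+7 fires, +7 burnt)
Step 4: cell (4,1)='F' (+3 fires, +7 burnt)
  -> target ignites at step 4
Step 5: cell (4,1)='.' (+1 fires, +3 burnt)
Step 6: cell (4,1)='.' (+0 fires, +1 burnt)
  fire out at step 6

4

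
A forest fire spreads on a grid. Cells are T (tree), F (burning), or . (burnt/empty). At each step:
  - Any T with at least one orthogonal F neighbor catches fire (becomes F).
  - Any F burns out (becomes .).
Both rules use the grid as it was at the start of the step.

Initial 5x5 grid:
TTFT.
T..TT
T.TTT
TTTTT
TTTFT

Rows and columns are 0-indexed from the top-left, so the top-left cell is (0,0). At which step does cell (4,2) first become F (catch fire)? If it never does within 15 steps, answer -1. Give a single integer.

Step 1: cell (4,2)='F' (+5 fires, +2 burnt)
  -> target ignites at step 1
Step 2: cell (4,2)='.' (+6 fires, +5 burnt)
Step 3: cell (4,2)='.' (+6 fires, +6 burnt)
Step 4: cell (4,2)='.' (+2 fires, +6 burnt)
Step 5: cell (4,2)='.' (+0 fires, +2 burnt)
  fire out at step 5

1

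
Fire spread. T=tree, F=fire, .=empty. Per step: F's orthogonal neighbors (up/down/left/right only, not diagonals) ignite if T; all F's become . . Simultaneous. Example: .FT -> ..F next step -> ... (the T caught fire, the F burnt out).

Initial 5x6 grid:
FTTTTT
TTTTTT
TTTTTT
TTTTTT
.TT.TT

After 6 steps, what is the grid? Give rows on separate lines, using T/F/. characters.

Step 1: 2 trees catch fire, 1 burn out
  .FTTTT
  FTTTTT
  TTTTTT
  TTTTTT
  .TT.TT
Step 2: 3 trees catch fire, 2 burn out
  ..FTTT
  .FTTTT
  FTTTTT
  TTTTTT
  .TT.TT
Step 3: 4 trees catch fire, 3 burn out
  ...FTT
  ..FTTT
  .FTTTT
  FTTTTT
  .TT.TT
Step 4: 4 trees catch fire, 4 burn out
  ....FT
  ...FTT
  ..FTTT
  .FTTTT
  .TT.TT
Step 5: 5 trees catch fire, 4 burn out
  .....F
  ....FT
  ...FTT
  ..FTTT
  .FT.TT
Step 6: 4 trees catch fire, 5 burn out
  ......
  .....F
  ....FT
  ...FTT
  ..F.TT

......
.....F
....FT
...FTT
..F.TT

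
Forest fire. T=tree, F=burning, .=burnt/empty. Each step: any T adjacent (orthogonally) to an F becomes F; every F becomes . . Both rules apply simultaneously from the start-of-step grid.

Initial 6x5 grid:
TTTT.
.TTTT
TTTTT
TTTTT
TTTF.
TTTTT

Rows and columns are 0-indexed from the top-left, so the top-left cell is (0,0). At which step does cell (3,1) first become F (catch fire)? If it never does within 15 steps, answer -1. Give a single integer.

Step 1: cell (3,1)='T' (+3 fires, +1 burnt)
Step 2: cell (3,1)='T' (+6 fires, +3 burnt)
Step 3: cell (3,1)='F' (+6 fires, +6 burnt)
  -> target ignites at step 3
Step 4: cell (3,1)='.' (+6 fires, +6 burnt)
Step 5: cell (3,1)='.' (+3 fires, +6 burnt)
Step 6: cell (3,1)='.' (+1 fires, +3 burnt)
Step 7: cell (3,1)='.' (+1 fires, +1 burnt)
Step 8: cell (3,1)='.' (+0 fires, +1 burnt)
  fire out at step 8

3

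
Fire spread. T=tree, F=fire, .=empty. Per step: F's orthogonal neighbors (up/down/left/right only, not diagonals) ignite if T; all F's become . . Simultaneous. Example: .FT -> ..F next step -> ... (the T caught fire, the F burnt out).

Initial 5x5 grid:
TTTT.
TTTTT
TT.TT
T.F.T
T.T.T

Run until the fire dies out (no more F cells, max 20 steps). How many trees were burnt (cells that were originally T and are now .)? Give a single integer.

Answer: 1

Derivation:
Step 1: +1 fires, +1 burnt (F count now 1)
Step 2: +0 fires, +1 burnt (F count now 0)
Fire out after step 2
Initially T: 18, now '.': 8
Total burnt (originally-T cells now '.'): 1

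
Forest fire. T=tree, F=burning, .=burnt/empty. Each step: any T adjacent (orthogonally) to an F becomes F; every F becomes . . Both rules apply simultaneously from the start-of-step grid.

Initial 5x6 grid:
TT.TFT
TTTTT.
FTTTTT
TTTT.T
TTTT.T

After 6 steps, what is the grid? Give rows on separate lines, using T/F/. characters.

Step 1: 6 trees catch fire, 2 burn out
  TT.F.F
  FTTTF.
  .FTTTT
  FTTT.T
  TTTT.T
Step 2: 7 trees catch fire, 6 burn out
  FT....
  .FTF..
  ..FTFT
  .FTT.T
  FTTT.T
Step 3: 6 trees catch fire, 7 burn out
  .F....
  ..F...
  ...F.F
  ..FT.T
  .FTT.T
Step 4: 3 trees catch fire, 6 burn out
  ......
  ......
  ......
  ...F.F
  ..FT.T
Step 5: 2 trees catch fire, 3 burn out
  ......
  ......
  ......
  ......
  ...F.F
Step 6: 0 trees catch fire, 2 burn out
  ......
  ......
  ......
  ......
  ......

......
......
......
......
......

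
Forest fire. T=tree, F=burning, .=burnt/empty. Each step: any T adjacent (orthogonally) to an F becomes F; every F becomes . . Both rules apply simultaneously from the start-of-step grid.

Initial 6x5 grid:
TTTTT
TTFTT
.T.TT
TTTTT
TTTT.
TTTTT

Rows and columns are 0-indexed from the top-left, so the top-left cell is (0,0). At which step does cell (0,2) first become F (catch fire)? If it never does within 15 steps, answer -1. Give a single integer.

Step 1: cell (0,2)='F' (+3 fires, +1 burnt)
  -> target ignites at step 1
Step 2: cell (0,2)='.' (+6 fires, +3 burnt)
Step 3: cell (0,2)='.' (+5 fires, +6 burnt)
Step 4: cell (0,2)='.' (+5 fires, +5 burnt)
Step 5: cell (0,2)='.' (+4 fires, +5 burnt)
Step 6: cell (0,2)='.' (+3 fires, +4 burnt)
Step 7: cell (0,2)='.' (+0 fires, +3 burnt)
  fire out at step 7

1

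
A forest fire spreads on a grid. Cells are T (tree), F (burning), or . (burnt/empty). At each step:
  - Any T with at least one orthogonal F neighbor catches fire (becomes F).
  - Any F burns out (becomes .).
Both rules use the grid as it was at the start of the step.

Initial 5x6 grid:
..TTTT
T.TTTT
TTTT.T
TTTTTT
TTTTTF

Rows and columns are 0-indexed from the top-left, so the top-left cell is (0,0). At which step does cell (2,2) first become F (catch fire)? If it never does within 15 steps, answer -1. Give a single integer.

Step 1: cell (2,2)='T' (+2 fires, +1 burnt)
Step 2: cell (2,2)='T' (+3 fires, +2 burnt)
Step 3: cell (2,2)='T' (+3 fires, +3 burnt)
Step 4: cell (2,2)='T' (+5 fires, +3 burnt)
Step 5: cell (2,2)='F' (+5 fires, +5 burnt)
  -> target ignites at step 5
Step 6: cell (2,2)='.' (+4 fires, +5 burnt)
Step 7: cell (2,2)='.' (+2 fires, +4 burnt)
Step 8: cell (2,2)='.' (+1 fires, +2 burnt)
Step 9: cell (2,2)='.' (+0 fires, +1 burnt)
  fire out at step 9

5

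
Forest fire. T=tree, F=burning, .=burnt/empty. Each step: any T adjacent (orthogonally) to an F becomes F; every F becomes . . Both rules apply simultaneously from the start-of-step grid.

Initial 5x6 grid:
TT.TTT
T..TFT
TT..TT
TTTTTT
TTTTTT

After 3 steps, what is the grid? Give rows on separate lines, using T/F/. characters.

Step 1: 4 trees catch fire, 1 burn out
  TT.TFT
  T..F.F
  TT..FT
  TTTTTT
  TTTTTT
Step 2: 4 trees catch fire, 4 burn out
  TT.F.F
  T.....
  TT...F
  TTTTFT
  TTTTTT
Step 3: 3 trees catch fire, 4 burn out
  TT....
  T.....
  TT....
  TTTF.F
  TTTTFT

TT....
T.....
TT....
TTTF.F
TTTTFT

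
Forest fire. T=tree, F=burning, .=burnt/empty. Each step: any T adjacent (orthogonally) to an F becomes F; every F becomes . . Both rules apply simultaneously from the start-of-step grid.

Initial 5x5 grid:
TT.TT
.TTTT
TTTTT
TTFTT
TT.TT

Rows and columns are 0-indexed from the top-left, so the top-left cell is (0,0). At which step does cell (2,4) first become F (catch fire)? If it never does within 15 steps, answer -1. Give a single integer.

Step 1: cell (2,4)='T' (+3 fires, +1 burnt)
Step 2: cell (2,4)='T' (+7 fires, +3 burnt)
Step 3: cell (2,4)='F' (+6 fires, +7 burnt)
  -> target ignites at step 3
Step 4: cell (2,4)='.' (+3 fires, +6 burnt)
Step 5: cell (2,4)='.' (+2 fires, +3 burnt)
Step 6: cell (2,4)='.' (+0 fires, +2 burnt)
  fire out at step 6

3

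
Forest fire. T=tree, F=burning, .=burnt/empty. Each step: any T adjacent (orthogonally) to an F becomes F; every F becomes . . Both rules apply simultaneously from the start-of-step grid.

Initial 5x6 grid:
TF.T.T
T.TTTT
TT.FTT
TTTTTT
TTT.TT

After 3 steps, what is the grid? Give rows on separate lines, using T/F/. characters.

Step 1: 4 trees catch fire, 2 burn out
  F..T.T
  T.TFTT
  TT..FT
  TTTFTT
  TTT.TT
Step 2: 7 trees catch fire, 4 burn out
  ...F.T
  F.F.FT
  TT...F
  TTF.FT
  TTT.TT
Step 3: 6 trees catch fire, 7 burn out
  .....T
  .....F
  FT....
  TF...F
  TTF.FT

.....T
.....F
FT....
TF...F
TTF.FT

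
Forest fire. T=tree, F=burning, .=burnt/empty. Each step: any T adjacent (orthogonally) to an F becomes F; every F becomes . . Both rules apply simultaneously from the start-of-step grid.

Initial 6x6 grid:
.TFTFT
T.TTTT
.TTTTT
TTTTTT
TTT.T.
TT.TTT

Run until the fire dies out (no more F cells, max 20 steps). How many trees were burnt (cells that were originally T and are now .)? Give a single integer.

Answer: 27

Derivation:
Step 1: +5 fires, +2 burnt (F count now 5)
Step 2: +4 fires, +5 burnt (F count now 4)
Step 3: +5 fires, +4 burnt (F count now 5)
Step 4: +5 fires, +5 burnt (F count now 5)
Step 5: +3 fires, +5 burnt (F count now 3)
Step 6: +4 fires, +3 burnt (F count now 4)
Step 7: +1 fires, +4 burnt (F count now 1)
Step 8: +0 fires, +1 burnt (F count now 0)
Fire out after step 8
Initially T: 28, now '.': 35
Total burnt (originally-T cells now '.'): 27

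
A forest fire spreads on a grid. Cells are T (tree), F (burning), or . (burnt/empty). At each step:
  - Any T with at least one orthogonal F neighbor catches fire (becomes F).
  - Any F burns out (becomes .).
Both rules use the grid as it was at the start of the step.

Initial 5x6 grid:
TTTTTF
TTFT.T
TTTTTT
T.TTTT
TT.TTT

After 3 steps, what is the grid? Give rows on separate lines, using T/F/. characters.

Step 1: 6 trees catch fire, 2 burn out
  TTFTF.
  TF.F.F
  TTFTTT
  T.TTTT
  TT.TTT
Step 2: 7 trees catch fire, 6 burn out
  TF.F..
  F.....
  TF.FTF
  T.FTTT
  TT.TTT
Step 3: 5 trees catch fire, 7 burn out
  F.....
  ......
  F...F.
  T..FTF
  TT.TTT

F.....
......
F...F.
T..FTF
TT.TTT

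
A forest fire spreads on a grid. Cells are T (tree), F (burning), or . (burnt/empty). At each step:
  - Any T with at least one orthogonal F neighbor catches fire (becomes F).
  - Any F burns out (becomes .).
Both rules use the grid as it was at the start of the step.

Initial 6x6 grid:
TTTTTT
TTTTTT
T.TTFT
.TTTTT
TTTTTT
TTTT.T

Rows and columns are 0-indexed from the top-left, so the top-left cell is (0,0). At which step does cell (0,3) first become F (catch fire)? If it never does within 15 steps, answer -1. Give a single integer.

Step 1: cell (0,3)='T' (+4 fires, +1 burnt)
Step 2: cell (0,3)='T' (+7 fires, +4 burnt)
Step 3: cell (0,3)='F' (+6 fires, +7 burnt)
  -> target ignites at step 3
Step 4: cell (0,3)='.' (+6 fires, +6 burnt)
Step 5: cell (0,3)='.' (+4 fires, +6 burnt)
Step 6: cell (0,3)='.' (+4 fires, +4 burnt)
Step 7: cell (0,3)='.' (+1 fires, +4 burnt)
Step 8: cell (0,3)='.' (+0 fires, +1 burnt)
  fire out at step 8

3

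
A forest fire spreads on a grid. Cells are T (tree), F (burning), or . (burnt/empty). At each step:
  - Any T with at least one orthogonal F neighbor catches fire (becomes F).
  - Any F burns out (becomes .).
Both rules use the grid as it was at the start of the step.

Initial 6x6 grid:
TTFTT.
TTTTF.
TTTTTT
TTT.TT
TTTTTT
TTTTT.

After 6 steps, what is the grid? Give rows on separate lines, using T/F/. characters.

Step 1: 6 trees catch fire, 2 burn out
  TF.FF.
  TTFF..
  TTTTFT
  TTT.TT
  TTTTTT
  TTTTT.
Step 2: 6 trees catch fire, 6 burn out
  F.....
  TF....
  TTFF.F
  TTT.FT
  TTTTTT
  TTTTT.
Step 3: 5 trees catch fire, 6 burn out
  ......
  F.....
  TF....
  TTF..F
  TTTTFT
  TTTTT.
Step 4: 6 trees catch fire, 5 burn out
  ......
  ......
  F.....
  TF....
  TTFF.F
  TTTTF.
Step 5: 4 trees catch fire, 6 burn out
  ......
  ......
  ......
  F.....
  TF....
  TTFF..
Step 6: 2 trees catch fire, 4 burn out
  ......
  ......
  ......
  ......
  F.....
  TF....

......
......
......
......
F.....
TF....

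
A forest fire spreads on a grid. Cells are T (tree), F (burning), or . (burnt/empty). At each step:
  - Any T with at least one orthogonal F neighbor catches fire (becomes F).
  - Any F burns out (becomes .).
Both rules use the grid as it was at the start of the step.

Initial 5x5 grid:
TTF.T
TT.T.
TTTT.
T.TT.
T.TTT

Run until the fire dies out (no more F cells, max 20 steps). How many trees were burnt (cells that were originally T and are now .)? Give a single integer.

Step 1: +1 fires, +1 burnt (F count now 1)
Step 2: +2 fires, +1 burnt (F count now 2)
Step 3: +2 fires, +2 burnt (F count now 2)
Step 4: +2 fires, +2 burnt (F count now 2)
Step 5: +3 fires, +2 burnt (F count now 3)
Step 6: +4 fires, +3 burnt (F count now 4)
Step 7: +1 fires, +4 burnt (F count now 1)
Step 8: +1 fires, +1 burnt (F count now 1)
Step 9: +0 fires, +1 burnt (F count now 0)
Fire out after step 9
Initially T: 17, now '.': 24
Total burnt (originally-T cells now '.'): 16

Answer: 16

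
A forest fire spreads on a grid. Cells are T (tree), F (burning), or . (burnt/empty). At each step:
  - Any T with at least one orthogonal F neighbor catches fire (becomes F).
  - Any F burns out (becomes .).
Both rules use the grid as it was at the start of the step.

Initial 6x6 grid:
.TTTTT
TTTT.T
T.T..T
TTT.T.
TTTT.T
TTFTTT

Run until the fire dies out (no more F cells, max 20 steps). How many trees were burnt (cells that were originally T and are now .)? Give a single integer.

Answer: 26

Derivation:
Step 1: +3 fires, +1 burnt (F count now 3)
Step 2: +5 fires, +3 burnt (F count now 5)
Step 3: +4 fires, +5 burnt (F count now 4)
Step 4: +3 fires, +4 burnt (F count now 3)
Step 5: +4 fires, +3 burnt (F count now 4)
Step 6: +3 fires, +4 burnt (F count now 3)
Step 7: +1 fires, +3 burnt (F count now 1)
Step 8: +1 fires, +1 burnt (F count now 1)
Step 9: +1 fires, +1 burnt (F count now 1)
Step 10: +1 fires, +1 burnt (F count now 1)
Step 11: +0 fires, +1 burnt (F count now 0)
Fire out after step 11
Initially T: 27, now '.': 35
Total burnt (originally-T cells now '.'): 26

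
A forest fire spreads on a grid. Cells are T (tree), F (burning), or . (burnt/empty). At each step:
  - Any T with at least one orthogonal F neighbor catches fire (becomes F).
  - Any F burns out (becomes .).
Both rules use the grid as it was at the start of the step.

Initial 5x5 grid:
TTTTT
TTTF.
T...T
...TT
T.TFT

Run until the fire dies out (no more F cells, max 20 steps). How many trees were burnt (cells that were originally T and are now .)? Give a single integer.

Step 1: +5 fires, +2 burnt (F count now 5)
Step 2: +4 fires, +5 burnt (F count now 4)
Step 3: +3 fires, +4 burnt (F count now 3)
Step 4: +2 fires, +3 burnt (F count now 2)
Step 5: +0 fires, +2 burnt (F count now 0)
Fire out after step 5
Initially T: 15, now '.': 24
Total burnt (originally-T cells now '.'): 14

Answer: 14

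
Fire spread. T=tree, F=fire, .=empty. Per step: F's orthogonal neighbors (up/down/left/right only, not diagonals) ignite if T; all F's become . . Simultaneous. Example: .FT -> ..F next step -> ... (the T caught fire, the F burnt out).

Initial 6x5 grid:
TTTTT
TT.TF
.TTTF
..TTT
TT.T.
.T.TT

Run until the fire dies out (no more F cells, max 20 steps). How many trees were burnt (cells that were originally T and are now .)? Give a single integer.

Step 1: +4 fires, +2 burnt (F count now 4)
Step 2: +3 fires, +4 burnt (F count now 3)
Step 3: +4 fires, +3 burnt (F count now 4)
Step 4: +3 fires, +4 burnt (F count now 3)
Step 5: +3 fires, +3 burnt (F count now 3)
Step 6: +0 fires, +3 burnt (F count now 0)
Fire out after step 6
Initially T: 20, now '.': 27
Total burnt (originally-T cells now '.'): 17

Answer: 17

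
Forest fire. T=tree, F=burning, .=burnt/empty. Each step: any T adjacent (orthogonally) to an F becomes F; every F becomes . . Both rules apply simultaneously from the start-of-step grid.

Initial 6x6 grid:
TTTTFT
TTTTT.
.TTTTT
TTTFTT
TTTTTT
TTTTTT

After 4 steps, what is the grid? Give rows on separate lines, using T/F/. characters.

Step 1: 7 trees catch fire, 2 burn out
  TTTF.F
  TTTTF.
  .TTFTT
  TTF.FT
  TTTFTT
  TTTTTT
Step 2: 9 trees catch fire, 7 burn out
  TTF...
  TTTF..
  .TF.FT
  TF...F
  TTF.FT
  TTTFTT
Step 3: 9 trees catch fire, 9 burn out
  TF....
  TTF...
  .F...F
  F.....
  TF...F
  TTF.FT
Step 4: 5 trees catch fire, 9 burn out
  F.....
  TF....
  ......
  ......
  F.....
  TF...F

F.....
TF....
......
......
F.....
TF...F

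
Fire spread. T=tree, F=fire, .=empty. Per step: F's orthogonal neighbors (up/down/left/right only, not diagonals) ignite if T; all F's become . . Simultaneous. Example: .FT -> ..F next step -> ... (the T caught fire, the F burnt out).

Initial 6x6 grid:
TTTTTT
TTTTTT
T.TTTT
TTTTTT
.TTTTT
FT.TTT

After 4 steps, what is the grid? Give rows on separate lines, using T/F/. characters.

Step 1: 1 trees catch fire, 1 burn out
  TTTTTT
  TTTTTT
  T.TTTT
  TTTTTT
  .TTTTT
  .F.TTT
Step 2: 1 trees catch fire, 1 burn out
  TTTTTT
  TTTTTT
  T.TTTT
  TTTTTT
  .FTTTT
  ...TTT
Step 3: 2 trees catch fire, 1 burn out
  TTTTTT
  TTTTTT
  T.TTTT
  TFTTTT
  ..FTTT
  ...TTT
Step 4: 3 trees catch fire, 2 burn out
  TTTTTT
  TTTTTT
  T.TTTT
  F.FTTT
  ...FTT
  ...TTT

TTTTTT
TTTTTT
T.TTTT
F.FTTT
...FTT
...TTT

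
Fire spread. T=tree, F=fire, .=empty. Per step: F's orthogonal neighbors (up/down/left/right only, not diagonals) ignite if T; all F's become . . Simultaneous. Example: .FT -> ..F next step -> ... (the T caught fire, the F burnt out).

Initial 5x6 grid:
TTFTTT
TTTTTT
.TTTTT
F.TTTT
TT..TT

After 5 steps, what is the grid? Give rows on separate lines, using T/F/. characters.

Step 1: 4 trees catch fire, 2 burn out
  TF.FTT
  TTFTTT
  .TTTTT
  ..TTTT
  FT..TT
Step 2: 6 trees catch fire, 4 burn out
  F...FT
  TF.FTT
  .TFTTT
  ..TTTT
  .F..TT
Step 3: 6 trees catch fire, 6 burn out
  .....F
  F...FT
  .F.FTT
  ..FTTT
  ....TT
Step 4: 3 trees catch fire, 6 burn out
  ......
  .....F
  ....FT
  ...FTT
  ....TT
Step 5: 2 trees catch fire, 3 burn out
  ......
  ......
  .....F
  ....FT
  ....TT

......
......
.....F
....FT
....TT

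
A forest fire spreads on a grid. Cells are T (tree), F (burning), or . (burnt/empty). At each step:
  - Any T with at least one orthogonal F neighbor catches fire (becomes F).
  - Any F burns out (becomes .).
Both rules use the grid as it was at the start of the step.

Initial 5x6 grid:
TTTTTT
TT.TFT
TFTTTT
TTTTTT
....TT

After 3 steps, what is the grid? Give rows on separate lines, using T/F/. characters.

Step 1: 8 trees catch fire, 2 burn out
  TTTTFT
  TF.F.F
  F.FTFT
  TFTTTT
  ....TT
Step 2: 9 trees catch fire, 8 burn out
  TFTF.F
  F.....
  ...F.F
  F.FTFT
  ....TT
Step 3: 5 trees catch fire, 9 burn out
  F.F...
  ......
  ......
  ...F.F
  ....FT

F.F...
......
......
...F.F
....FT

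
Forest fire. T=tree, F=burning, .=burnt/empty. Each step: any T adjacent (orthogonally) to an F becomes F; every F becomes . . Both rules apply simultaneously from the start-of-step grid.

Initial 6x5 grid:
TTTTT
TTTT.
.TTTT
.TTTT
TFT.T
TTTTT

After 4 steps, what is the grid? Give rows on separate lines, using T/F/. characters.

Step 1: 4 trees catch fire, 1 burn out
  TTTTT
  TTTT.
  .TTTT
  .FTTT
  F.F.T
  TFTTT
Step 2: 4 trees catch fire, 4 burn out
  TTTTT
  TTTT.
  .FTTT
  ..FTT
  ....T
  F.FTT
Step 3: 4 trees catch fire, 4 burn out
  TTTTT
  TFTT.
  ..FTT
  ...FT
  ....T
  ...FT
Step 4: 6 trees catch fire, 4 burn out
  TFTTT
  F.FT.
  ...FT
  ....F
  ....T
  ....F

TFTTT
F.FT.
...FT
....F
....T
....F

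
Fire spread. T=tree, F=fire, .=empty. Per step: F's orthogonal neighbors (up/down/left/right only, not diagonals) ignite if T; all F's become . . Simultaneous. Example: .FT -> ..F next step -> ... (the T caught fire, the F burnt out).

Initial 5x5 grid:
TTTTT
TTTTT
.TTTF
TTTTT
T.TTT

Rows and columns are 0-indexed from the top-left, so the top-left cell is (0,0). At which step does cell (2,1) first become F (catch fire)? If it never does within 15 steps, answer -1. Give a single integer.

Step 1: cell (2,1)='T' (+3 fires, +1 burnt)
Step 2: cell (2,1)='T' (+5 fires, +3 burnt)
Step 3: cell (2,1)='F' (+5 fires, +5 burnt)
  -> target ignites at step 3
Step 4: cell (2,1)='.' (+4 fires, +5 burnt)
Step 5: cell (2,1)='.' (+3 fires, +4 burnt)
Step 6: cell (2,1)='.' (+2 fires, +3 burnt)
Step 7: cell (2,1)='.' (+0 fires, +2 burnt)
  fire out at step 7

3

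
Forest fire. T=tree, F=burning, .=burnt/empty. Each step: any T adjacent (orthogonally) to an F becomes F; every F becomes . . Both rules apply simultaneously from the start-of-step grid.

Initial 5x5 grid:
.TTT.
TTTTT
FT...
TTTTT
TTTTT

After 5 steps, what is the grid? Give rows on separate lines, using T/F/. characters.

Step 1: 3 trees catch fire, 1 burn out
  .TTT.
  FTTTT
  .F...
  FTTTT
  TTTTT
Step 2: 3 trees catch fire, 3 burn out
  .TTT.
  .FTTT
  .....
  .FTTT
  FTTTT
Step 3: 4 trees catch fire, 3 burn out
  .FTT.
  ..FTT
  .....
  ..FTT
  .FTTT
Step 4: 4 trees catch fire, 4 burn out
  ..FT.
  ...FT
  .....
  ...FT
  ..FTT
Step 5: 4 trees catch fire, 4 burn out
  ...F.
  ....F
  .....
  ....F
  ...FT

...F.
....F
.....
....F
...FT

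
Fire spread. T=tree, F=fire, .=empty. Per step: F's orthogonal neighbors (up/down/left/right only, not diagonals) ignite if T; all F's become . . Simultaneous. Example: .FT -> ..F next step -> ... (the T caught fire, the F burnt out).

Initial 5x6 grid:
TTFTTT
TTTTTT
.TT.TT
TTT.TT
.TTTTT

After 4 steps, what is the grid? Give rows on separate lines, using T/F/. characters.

Step 1: 3 trees catch fire, 1 burn out
  TF.FTT
  TTFTTT
  .TT.TT
  TTT.TT
  .TTTTT
Step 2: 5 trees catch fire, 3 burn out
  F...FT
  TF.FTT
  .TF.TT
  TTT.TT
  .TTTTT
Step 3: 5 trees catch fire, 5 burn out
  .....F
  F...FT
  .F..TT
  TTF.TT
  .TTTTT
Step 4: 4 trees catch fire, 5 burn out
  ......
  .....F
  ....FT
  TF..TT
  .TFTTT

......
.....F
....FT
TF..TT
.TFTTT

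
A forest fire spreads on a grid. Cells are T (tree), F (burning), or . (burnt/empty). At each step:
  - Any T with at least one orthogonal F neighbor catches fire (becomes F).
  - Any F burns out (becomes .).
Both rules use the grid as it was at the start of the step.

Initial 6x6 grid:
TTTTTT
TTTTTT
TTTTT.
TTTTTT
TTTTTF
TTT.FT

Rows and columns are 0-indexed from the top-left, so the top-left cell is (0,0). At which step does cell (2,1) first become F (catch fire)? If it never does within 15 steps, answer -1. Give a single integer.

Step 1: cell (2,1)='T' (+3 fires, +2 burnt)
Step 2: cell (2,1)='T' (+2 fires, +3 burnt)
Step 3: cell (2,1)='T' (+3 fires, +2 burnt)
Step 4: cell (2,1)='T' (+5 fires, +3 burnt)
Step 5: cell (2,1)='T' (+7 fires, +5 burnt)
Step 6: cell (2,1)='F' (+6 fires, +7 burnt)
  -> target ignites at step 6
Step 7: cell (2,1)='.' (+3 fires, +6 burnt)
Step 8: cell (2,1)='.' (+2 fires, +3 burnt)
Step 9: cell (2,1)='.' (+1 fires, +2 burnt)
Step 10: cell (2,1)='.' (+0 fires, +1 burnt)
  fire out at step 10

6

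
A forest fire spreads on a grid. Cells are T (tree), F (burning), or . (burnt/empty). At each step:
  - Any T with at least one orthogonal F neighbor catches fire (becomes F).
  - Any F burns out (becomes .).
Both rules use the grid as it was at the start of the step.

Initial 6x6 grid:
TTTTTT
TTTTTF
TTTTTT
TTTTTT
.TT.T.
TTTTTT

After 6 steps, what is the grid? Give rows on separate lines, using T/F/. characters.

Step 1: 3 trees catch fire, 1 burn out
  TTTTTF
  TTTTF.
  TTTTTF
  TTTTTT
  .TT.T.
  TTTTTT
Step 2: 4 trees catch fire, 3 burn out
  TTTTF.
  TTTF..
  TTTTF.
  TTTTTF
  .TT.T.
  TTTTTT
Step 3: 4 trees catch fire, 4 burn out
  TTTF..
  TTF...
  TTTF..
  TTTTF.
  .TT.T.
  TTTTTT
Step 4: 5 trees catch fire, 4 burn out
  TTF...
  TF....
  TTF...
  TTTF..
  .TT.F.
  TTTTTT
Step 5: 5 trees catch fire, 5 burn out
  TF....
  F.....
  TF....
  TTF...
  .TT...
  TTTTFT
Step 6: 6 trees catch fire, 5 burn out
  F.....
  ......
  F.....
  TF....
  .TF...
  TTTF.F

F.....
......
F.....
TF....
.TF...
TTTF.F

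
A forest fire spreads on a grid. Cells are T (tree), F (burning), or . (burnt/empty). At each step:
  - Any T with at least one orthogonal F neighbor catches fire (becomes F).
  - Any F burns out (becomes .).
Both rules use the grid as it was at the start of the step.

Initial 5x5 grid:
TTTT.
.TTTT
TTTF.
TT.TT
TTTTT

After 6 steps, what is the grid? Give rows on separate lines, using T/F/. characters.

Step 1: 3 trees catch fire, 1 burn out
  TTTT.
  .TTFT
  TTF..
  TT.FT
  TTTTT
Step 2: 6 trees catch fire, 3 burn out
  TTTF.
  .TF.F
  TF...
  TT..F
  TTTFT
Step 3: 6 trees catch fire, 6 burn out
  TTF..
  .F...
  F....
  TF...
  TTF.F
Step 4: 3 trees catch fire, 6 burn out
  TF...
  .....
  .....
  F....
  TF...
Step 5: 2 trees catch fire, 3 burn out
  F....
  .....
  .....
  .....
  F....
Step 6: 0 trees catch fire, 2 burn out
  .....
  .....
  .....
  .....
  .....

.....
.....
.....
.....
.....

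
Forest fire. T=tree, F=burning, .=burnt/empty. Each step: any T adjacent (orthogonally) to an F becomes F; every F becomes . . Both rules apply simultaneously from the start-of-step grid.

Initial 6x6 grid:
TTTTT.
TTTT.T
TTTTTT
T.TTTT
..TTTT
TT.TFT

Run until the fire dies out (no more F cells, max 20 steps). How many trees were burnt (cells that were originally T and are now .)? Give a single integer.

Step 1: +3 fires, +1 burnt (F count now 3)
Step 2: +3 fires, +3 burnt (F count now 3)
Step 3: +4 fires, +3 burnt (F count now 4)
Step 4: +3 fires, +4 burnt (F count now 3)
Step 5: +3 fires, +3 burnt (F count now 3)
Step 6: +3 fires, +3 burnt (F count now 3)
Step 7: +4 fires, +3 burnt (F count now 4)
Step 8: +3 fires, +4 burnt (F count now 3)
Step 9: +1 fires, +3 burnt (F count now 1)
Step 10: +0 fires, +1 burnt (F count now 0)
Fire out after step 10
Initially T: 29, now '.': 34
Total burnt (originally-T cells now '.'): 27

Answer: 27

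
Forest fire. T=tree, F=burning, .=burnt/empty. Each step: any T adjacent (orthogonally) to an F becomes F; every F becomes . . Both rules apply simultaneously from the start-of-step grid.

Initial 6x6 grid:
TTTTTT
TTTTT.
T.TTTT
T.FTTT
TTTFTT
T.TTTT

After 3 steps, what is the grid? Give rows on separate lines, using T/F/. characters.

Step 1: 5 trees catch fire, 2 burn out
  TTTTTT
  TTTTT.
  T.FTTT
  T..FTT
  TTF.FT
  T.TFTT
Step 2: 7 trees catch fire, 5 burn out
  TTTTTT
  TTFTT.
  T..FTT
  T...FT
  TF...F
  T.F.FT
Step 3: 7 trees catch fire, 7 burn out
  TTFTTT
  TF.FT.
  T...FT
  T....F
  F.....
  T....F

TTFTTT
TF.FT.
T...FT
T....F
F.....
T....F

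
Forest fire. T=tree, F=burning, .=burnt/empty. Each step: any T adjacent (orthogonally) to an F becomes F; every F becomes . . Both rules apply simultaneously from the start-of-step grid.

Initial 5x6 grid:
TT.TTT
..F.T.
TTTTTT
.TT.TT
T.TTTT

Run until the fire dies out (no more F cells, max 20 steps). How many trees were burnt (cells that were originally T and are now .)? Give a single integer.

Answer: 18

Derivation:
Step 1: +1 fires, +1 burnt (F count now 1)
Step 2: +3 fires, +1 burnt (F count now 3)
Step 3: +4 fires, +3 burnt (F count now 4)
Step 4: +4 fires, +4 burnt (F count now 4)
Step 5: +3 fires, +4 burnt (F count now 3)
Step 6: +3 fires, +3 burnt (F count now 3)
Step 7: +0 fires, +3 burnt (F count now 0)
Fire out after step 7
Initially T: 21, now '.': 27
Total burnt (originally-T cells now '.'): 18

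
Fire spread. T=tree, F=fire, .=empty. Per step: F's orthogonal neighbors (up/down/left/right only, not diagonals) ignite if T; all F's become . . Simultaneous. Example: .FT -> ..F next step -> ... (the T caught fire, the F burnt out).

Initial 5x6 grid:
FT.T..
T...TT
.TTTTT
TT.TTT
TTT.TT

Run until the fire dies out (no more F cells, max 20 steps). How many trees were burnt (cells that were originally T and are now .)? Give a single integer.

Answer: 2

Derivation:
Step 1: +2 fires, +1 burnt (F count now 2)
Step 2: +0 fires, +2 burnt (F count now 0)
Fire out after step 2
Initially T: 20, now '.': 12
Total burnt (originally-T cells now '.'): 2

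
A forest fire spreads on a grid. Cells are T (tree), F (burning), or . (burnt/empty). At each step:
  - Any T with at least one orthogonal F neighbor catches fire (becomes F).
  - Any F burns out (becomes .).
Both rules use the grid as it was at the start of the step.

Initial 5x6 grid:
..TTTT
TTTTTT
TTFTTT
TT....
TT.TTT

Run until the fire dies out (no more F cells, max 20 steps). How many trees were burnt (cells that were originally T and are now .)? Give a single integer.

Answer: 19

Derivation:
Step 1: +3 fires, +1 burnt (F count now 3)
Step 2: +6 fires, +3 burnt (F count now 6)
Step 3: +6 fires, +6 burnt (F count now 6)
Step 4: +3 fires, +6 burnt (F count now 3)
Step 5: +1 fires, +3 burnt (F count now 1)
Step 6: +0 fires, +1 burnt (F count now 0)
Fire out after step 6
Initially T: 22, now '.': 27
Total burnt (originally-T cells now '.'): 19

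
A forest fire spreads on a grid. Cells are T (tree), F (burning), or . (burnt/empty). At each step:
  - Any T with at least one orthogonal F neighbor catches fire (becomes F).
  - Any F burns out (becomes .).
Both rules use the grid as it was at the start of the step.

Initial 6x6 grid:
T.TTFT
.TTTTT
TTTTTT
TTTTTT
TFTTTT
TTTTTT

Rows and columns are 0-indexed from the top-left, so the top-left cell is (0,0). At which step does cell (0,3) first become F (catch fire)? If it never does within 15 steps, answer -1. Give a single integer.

Step 1: cell (0,3)='F' (+7 fires, +2 burnt)
  -> target ignites at step 1
Step 2: cell (0,3)='.' (+10 fires, +7 burnt)
Step 3: cell (0,3)='.' (+10 fires, +10 burnt)
Step 4: cell (0,3)='.' (+3 fires, +10 burnt)
Step 5: cell (0,3)='.' (+1 fires, +3 burnt)
Step 6: cell (0,3)='.' (+0 fires, +1 burnt)
  fire out at step 6

1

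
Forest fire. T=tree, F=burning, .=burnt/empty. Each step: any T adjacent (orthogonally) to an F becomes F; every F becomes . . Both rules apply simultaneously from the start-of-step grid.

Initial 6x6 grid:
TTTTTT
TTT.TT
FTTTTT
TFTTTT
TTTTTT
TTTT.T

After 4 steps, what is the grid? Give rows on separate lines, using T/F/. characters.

Step 1: 5 trees catch fire, 2 burn out
  TTTTTT
  FTT.TT
  .FTTTT
  F.FTTT
  TFTTTT
  TTTT.T
Step 2: 7 trees catch fire, 5 burn out
  FTTTTT
  .FT.TT
  ..FTTT
  ...FTT
  F.FTTT
  TFTT.T
Step 3: 7 trees catch fire, 7 burn out
  .FTTTT
  ..F.TT
  ...FTT
  ....FT
  ...FTT
  F.FT.T
Step 4: 5 trees catch fire, 7 burn out
  ..FTTT
  ....TT
  ....FT
  .....F
  ....FT
  ...F.T

..FTTT
....TT
....FT
.....F
....FT
...F.T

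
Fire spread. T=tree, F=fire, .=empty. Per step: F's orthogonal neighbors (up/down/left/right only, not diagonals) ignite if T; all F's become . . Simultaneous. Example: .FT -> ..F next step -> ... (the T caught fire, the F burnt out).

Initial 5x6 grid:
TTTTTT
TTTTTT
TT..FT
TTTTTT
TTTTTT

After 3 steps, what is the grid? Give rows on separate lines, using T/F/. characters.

Step 1: 3 trees catch fire, 1 burn out
  TTTTTT
  TTTTFT
  TT...F
  TTTTFT
  TTTTTT
Step 2: 6 trees catch fire, 3 burn out
  TTTTFT
  TTTF.F
  TT....
  TTTF.F
  TTTTFT
Step 3: 6 trees catch fire, 6 burn out
  TTTF.F
  TTF...
  TT....
  TTF...
  TTTF.F

TTTF.F
TTF...
TT....
TTF...
TTTF.F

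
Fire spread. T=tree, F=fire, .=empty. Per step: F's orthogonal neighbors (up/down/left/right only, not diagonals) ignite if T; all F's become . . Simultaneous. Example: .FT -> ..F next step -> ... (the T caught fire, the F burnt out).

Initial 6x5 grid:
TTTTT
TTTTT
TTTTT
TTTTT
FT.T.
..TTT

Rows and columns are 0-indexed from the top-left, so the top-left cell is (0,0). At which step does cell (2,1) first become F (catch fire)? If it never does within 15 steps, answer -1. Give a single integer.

Step 1: cell (2,1)='T' (+2 fires, +1 burnt)
Step 2: cell (2,1)='T' (+2 fires, +2 burnt)
Step 3: cell (2,1)='F' (+3 fires, +2 burnt)
  -> target ignites at step 3
Step 4: cell (2,1)='.' (+4 fires, +3 burnt)
Step 5: cell (2,1)='.' (+5 fires, +4 burnt)
Step 6: cell (2,1)='.' (+4 fires, +5 burnt)
Step 7: cell (2,1)='.' (+4 fires, +4 burnt)
Step 8: cell (2,1)='.' (+1 fires, +4 burnt)
Step 9: cell (2,1)='.' (+0 fires, +1 burnt)
  fire out at step 9

3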